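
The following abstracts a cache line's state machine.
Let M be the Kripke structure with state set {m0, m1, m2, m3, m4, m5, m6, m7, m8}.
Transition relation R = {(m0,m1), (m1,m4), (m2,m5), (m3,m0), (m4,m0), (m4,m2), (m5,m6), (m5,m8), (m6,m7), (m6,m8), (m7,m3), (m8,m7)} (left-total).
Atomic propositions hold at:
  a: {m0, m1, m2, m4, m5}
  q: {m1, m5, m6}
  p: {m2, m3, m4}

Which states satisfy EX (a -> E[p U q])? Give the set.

E[p U q]: least fixpoint, start Z0 = Sat(q) = {m1, m5, m6}, add states in Sat(p) with some successor in Z. Z1 = {m1, m2, m5, m6}; Z2 = {m1, m2, m4, m5, m6}; fixed.
Sat(E[p U q]) = {m1, m2, m4, m5, m6}
Sat(a -> E[p U q]) = {m1, m2, m3, m4, m5, m6, m7, m8}
Sat(EX (a -> E[p U q])) = {s : some successor in {m1, m2, m3, m4, m5, m6, m7, m8}} = {m0, m1, m2, m4, m5, m6, m7, m8}

{m0, m1, m2, m4, m5, m6, m7, m8}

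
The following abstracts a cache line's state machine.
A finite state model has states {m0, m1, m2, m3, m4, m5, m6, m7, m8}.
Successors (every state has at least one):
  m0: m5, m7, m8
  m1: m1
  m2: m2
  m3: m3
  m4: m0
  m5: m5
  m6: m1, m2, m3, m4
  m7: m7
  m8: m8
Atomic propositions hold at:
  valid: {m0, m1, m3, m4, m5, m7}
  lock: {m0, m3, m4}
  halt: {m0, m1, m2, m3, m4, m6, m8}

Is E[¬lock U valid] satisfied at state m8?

No

Sat(¬lock) = {m1, m2, m5, m6, m7, m8}
E[¬lock U valid]: least fixpoint, start Z0 = Sat(valid) = {m0, m1, m3, m4, m5, m7}, add states in Sat(¬lock) with some successor in Z. Z1 = {m0, m1, m3, m4, m5, m6, m7}; fixed.
Sat(E[¬lock U valid]) = {m0, m1, m3, m4, m5, m6, m7}
m8 ∉ Sat(E[¬lock U valid]) = {m0, m1, m3, m4, m5, m6, m7}, so the formula does not hold at m8.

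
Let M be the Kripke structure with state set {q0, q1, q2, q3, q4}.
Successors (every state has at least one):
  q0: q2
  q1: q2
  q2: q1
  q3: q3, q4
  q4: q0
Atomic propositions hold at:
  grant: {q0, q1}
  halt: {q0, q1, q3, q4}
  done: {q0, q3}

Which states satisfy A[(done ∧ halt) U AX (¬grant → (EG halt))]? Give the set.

{q0, q2, q4}

Sat(done ∧ halt) = {q0, q3}
Sat(¬grant) = {q2, q3, q4}
EG halt: greatest fixpoint, start Z0 = {q0, q1, q3, q4}, keep only states in Sat with some successor in Z. Z1 = {q3, q4}; Z2 = {q3}; fixed.
Sat(EG halt) = {q3}
Sat(¬grant → (EG halt)) = {q0, q1, q3}
Sat(AX (¬grant → (EG halt))) = {s : every successor in {q0, q1, q3}} = {q2, q4}
A[(done ∧ halt) U AX (¬grant → (EG halt))]: least fixpoint, start Z0 = Sat(AX (¬grant → (EG halt))) = {q2, q4}, add states in Sat(done ∧ halt) with every successor in Z. Z1 = {q0, q2, q4}; fixed.
Sat(A[(done ∧ halt) U AX (¬grant → (EG halt))]) = {q0, q2, q4}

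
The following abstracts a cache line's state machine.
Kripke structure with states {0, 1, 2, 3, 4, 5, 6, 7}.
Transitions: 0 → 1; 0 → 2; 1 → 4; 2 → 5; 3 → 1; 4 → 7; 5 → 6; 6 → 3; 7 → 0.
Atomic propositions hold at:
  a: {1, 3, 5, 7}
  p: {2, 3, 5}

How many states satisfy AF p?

4

AF p: least fixpoint, start Z0 = {2, 3, 5}, add states with every successor in Z. Z1 = {2, 3, 5, 6}; fixed.
Sat(AF p) = {2, 3, 5, 6}
|Sat(AF p)| = |{2, 3, 5, 6}| = 4.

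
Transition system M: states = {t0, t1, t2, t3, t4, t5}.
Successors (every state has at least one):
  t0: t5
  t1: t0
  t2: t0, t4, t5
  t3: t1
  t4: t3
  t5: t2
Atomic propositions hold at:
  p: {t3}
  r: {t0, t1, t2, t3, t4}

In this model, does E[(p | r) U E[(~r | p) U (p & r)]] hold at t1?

No

Sat(p | r) = {t0, t1, t2, t3, t4}
Sat(~r) = {t5}
Sat(~r | p) = {t3, t5}
Sat(p & r) = {t3}
E[(~r | p) U (p & r)]: least fixpoint, start Z0 = Sat((p & r)) = {t3}, add states in Sat(~r | p) with some successor in Z. Already a fixed point.
Sat(E[(~r | p) U (p & r)]) = {t3}
E[(p | r) U E[(~r | p) U (p & r)]]: least fixpoint, start Z0 = Sat(E[(~r | p) U (p & r)]) = {t3}, add states in Sat(p | r) with some successor in Z. Z1 = {t3, t4}; Z2 = {t2, t3, t4}; fixed.
Sat(E[(p | r) U E[(~r | p) U (p & r)]]) = {t2, t3, t4}
t1 ∉ Sat(E[(p | r) U E[(~r | p) U (p & r)]]) = {t2, t3, t4}, so the formula does not hold at t1.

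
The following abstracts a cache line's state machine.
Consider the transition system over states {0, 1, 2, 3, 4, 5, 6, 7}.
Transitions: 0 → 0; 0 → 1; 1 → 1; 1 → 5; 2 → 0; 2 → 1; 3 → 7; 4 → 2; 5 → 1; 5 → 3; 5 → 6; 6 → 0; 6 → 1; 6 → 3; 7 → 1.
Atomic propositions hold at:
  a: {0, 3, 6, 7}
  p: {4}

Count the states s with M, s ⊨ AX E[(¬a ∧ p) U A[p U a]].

1

Sat(¬a) = {1, 2, 4, 5}
Sat(¬a ∧ p) = {4}
A[p U a]: least fixpoint, start Z0 = Sat(a) = {0, 3, 6, 7}, add states in Sat(p) with every successor in Z. Already a fixed point.
Sat(A[p U a]) = {0, 3, 6, 7}
E[(¬a ∧ p) U A[p U a]]: least fixpoint, start Z0 = Sat(A[p U a]) = {0, 3, 6, 7}, add states in Sat(¬a ∧ p) with some successor in Z. Already a fixed point.
Sat(E[(¬a ∧ p) U A[p U a]]) = {0, 3, 6, 7}
Sat(AX E[(¬a ∧ p) U A[p U a]]) = {s : every successor in {0, 3, 6, 7}} = {3}
|Sat(AX E[(¬a ∧ p) U A[p U a]])| = |{3}| = 1.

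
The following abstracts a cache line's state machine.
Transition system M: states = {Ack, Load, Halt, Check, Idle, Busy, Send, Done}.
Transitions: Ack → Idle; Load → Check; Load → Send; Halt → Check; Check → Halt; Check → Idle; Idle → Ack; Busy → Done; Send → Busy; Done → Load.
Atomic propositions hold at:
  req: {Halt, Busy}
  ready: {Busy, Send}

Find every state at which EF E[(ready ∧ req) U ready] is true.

Sat(ready ∧ req) = {Busy}
E[(ready ∧ req) U ready]: least fixpoint, start Z0 = Sat(ready) = {Busy, Send}, add states in Sat(ready ∧ req) with some successor in Z. Already a fixed point.
Sat(E[(ready ∧ req) U ready]) = {Busy, Send}
EF E[(ready ∧ req) U ready]: least fixpoint, start Z0 = {Busy, Send}, add states with some successor in Z. Z1 = {Load, Busy, Send}; Z2 = {Load, Busy, Send, Done}; fixed.
Sat(EF E[(ready ∧ req) U ready]) = {Load, Busy, Send, Done}

{Load, Busy, Send, Done}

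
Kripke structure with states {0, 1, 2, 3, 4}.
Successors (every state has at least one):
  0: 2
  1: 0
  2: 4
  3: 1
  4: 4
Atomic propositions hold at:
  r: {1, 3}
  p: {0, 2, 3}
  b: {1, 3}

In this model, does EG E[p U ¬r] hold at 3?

No

Sat(¬r) = {0, 2, 4}
E[p U ¬r]: least fixpoint, start Z0 = Sat(¬r) = {0, 2, 4}, add states in Sat(p) with some successor in Z. Already a fixed point.
Sat(E[p U ¬r]) = {0, 2, 4}
EG E[p U ¬r]: greatest fixpoint, start Z0 = {0, 2, 4}, keep only states in Sat with some successor in Z. Already a fixed point.
Sat(EG E[p U ¬r]) = {0, 2, 4}
3 ∉ Sat(EG E[p U ¬r]) = {0, 2, 4}, so the formula does not hold at 3.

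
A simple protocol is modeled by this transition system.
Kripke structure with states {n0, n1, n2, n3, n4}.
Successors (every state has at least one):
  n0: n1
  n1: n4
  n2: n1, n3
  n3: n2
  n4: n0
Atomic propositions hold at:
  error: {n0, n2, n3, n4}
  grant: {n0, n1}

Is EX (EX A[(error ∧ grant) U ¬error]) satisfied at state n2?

Sat(error ∧ grant) = {n0}
Sat(¬error) = {n1}
A[(error ∧ grant) U ¬error]: least fixpoint, start Z0 = Sat(¬error) = {n1}, add states in Sat(error ∧ grant) with every successor in Z. Z1 = {n0, n1}; fixed.
Sat(A[(error ∧ grant) U ¬error]) = {n0, n1}
Sat(EX A[(error ∧ grant) U ¬error]) = {s : some successor in {n0, n1}} = {n0, n2, n4}
Sat(EX (EX A[(error ∧ grant) U ¬error])) = {s : some successor in {n0, n2, n4}} = {n1, n3, n4}
n2 ∉ Sat(EX (EX A[(error ∧ grant) U ¬error])) = {n1, n3, n4}, so the formula does not hold at n2.

No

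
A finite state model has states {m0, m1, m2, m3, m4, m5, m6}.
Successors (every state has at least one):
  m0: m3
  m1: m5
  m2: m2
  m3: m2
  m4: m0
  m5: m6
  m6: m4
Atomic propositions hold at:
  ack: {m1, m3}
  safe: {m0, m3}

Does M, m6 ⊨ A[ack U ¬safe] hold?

Yes

Sat(¬safe) = {m1, m2, m4, m5, m6}
A[ack U ¬safe]: least fixpoint, start Z0 = Sat(¬safe) = {m1, m2, m4, m5, m6}, add states in Sat(ack) with every successor in Z. Z1 = {m1, m2, m3, m4, m5, m6}; fixed.
Sat(A[ack U ¬safe]) = {m1, m2, m3, m4, m5, m6}
m6 ∈ Sat(A[ack U ¬safe]) = {m1, m2, m3, m4, m5, m6}, so the formula holds at m6.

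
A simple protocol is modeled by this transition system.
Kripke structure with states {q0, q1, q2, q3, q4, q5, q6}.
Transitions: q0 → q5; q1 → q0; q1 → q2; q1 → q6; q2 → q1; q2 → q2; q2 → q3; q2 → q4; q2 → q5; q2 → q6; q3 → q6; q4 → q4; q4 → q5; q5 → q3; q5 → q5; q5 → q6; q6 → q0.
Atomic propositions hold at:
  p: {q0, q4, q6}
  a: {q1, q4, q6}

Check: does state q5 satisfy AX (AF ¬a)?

Yes

Sat(¬a) = {q0, q2, q3, q5}
AF ¬a: least fixpoint, start Z0 = {q0, q2, q3, q5}, add states with every successor in Z. Z1 = {q0, q2, q3, q5, q6}; Z2 = {q0, q1, q2, q3, q5, q6}; fixed.
Sat(AF ¬a) = {q0, q1, q2, q3, q5, q6}
Sat(AX (AF ¬a)) = {s : every successor in {q0, q1, q2, q3, q5, q6}} = {q0, q1, q3, q5, q6}
q5 ∈ Sat(AX (AF ¬a)) = {q0, q1, q3, q5, q6}, so the formula holds at q5.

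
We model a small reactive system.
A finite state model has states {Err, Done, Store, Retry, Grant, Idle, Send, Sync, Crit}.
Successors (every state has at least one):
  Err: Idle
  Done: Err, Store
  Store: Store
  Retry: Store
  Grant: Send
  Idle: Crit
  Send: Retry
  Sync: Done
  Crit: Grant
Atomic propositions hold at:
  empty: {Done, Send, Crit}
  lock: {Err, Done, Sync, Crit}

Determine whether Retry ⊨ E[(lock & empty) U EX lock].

Sat(lock & empty) = {Done, Crit}
Sat(EX lock) = {s : some successor in {Err, Done, Sync, Crit}} = {Done, Idle, Sync}
E[(lock & empty) U EX lock]: least fixpoint, start Z0 = Sat(EX lock) = {Done, Idle, Sync}, add states in Sat(lock & empty) with some successor in Z. Already a fixed point.
Sat(E[(lock & empty) U EX lock]) = {Done, Idle, Sync}
Retry ∉ Sat(E[(lock & empty) U EX lock]) = {Done, Idle, Sync}, so the formula does not hold at Retry.

No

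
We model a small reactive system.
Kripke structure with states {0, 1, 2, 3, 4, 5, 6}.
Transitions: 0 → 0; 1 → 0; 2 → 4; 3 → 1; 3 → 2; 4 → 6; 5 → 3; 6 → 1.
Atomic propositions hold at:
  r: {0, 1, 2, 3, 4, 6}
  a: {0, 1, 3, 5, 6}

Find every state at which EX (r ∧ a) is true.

{0, 1, 3, 4, 5, 6}

Sat(r ∧ a) = {0, 1, 3, 6}
Sat(EX (r ∧ a)) = {s : some successor in {0, 1, 3, 6}} = {0, 1, 3, 4, 5, 6}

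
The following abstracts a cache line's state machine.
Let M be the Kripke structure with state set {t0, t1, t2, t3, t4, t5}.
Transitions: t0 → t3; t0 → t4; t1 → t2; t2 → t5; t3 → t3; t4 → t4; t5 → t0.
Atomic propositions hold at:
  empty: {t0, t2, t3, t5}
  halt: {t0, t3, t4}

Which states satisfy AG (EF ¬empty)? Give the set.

{t4}

Sat(¬empty) = {t1, t4}
EF ¬empty: least fixpoint, start Z0 = {t1, t4}, add states with some successor in Z. Z1 = {t0, t1, t4}; Z2 = {t0, t1, t4, t5}; Z3 = {t0, t1, t2, t4, t5}; fixed.
Sat(EF ¬empty) = {t0, t1, t2, t4, t5}
AG (EF ¬empty): greatest fixpoint, start Z0 = {t0, t1, t2, t4, t5}, keep only states in Sat with every successor in Z. Z1 = {t1, t2, t4, t5}; Z2 = {t1, t2, t4}; Z3 = {t1, t4}; Z4 = {t4}; fixed.
Sat(AG (EF ¬empty)) = {t4}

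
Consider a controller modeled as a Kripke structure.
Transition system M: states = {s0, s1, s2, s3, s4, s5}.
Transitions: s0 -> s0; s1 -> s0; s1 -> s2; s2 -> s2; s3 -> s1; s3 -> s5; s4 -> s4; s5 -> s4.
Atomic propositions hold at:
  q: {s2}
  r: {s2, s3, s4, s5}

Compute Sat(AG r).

AG r: greatest fixpoint, start Z0 = {s2, s3, s4, s5}, keep only states in Sat with every successor in Z. Z1 = {s2, s4, s5}; fixed.
Sat(AG r) = {s2, s4, s5}

{s2, s4, s5}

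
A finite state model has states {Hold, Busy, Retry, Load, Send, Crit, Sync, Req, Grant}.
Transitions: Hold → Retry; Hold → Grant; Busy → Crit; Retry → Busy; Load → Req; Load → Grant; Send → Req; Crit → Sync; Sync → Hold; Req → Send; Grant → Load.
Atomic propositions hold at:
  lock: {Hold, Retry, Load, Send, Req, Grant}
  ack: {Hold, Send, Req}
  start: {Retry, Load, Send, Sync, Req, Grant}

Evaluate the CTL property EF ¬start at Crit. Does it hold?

Yes

Sat(¬start) = {Hold, Busy, Crit}
EF ¬start: least fixpoint, start Z0 = {Hold, Busy, Crit}, add states with some successor in Z. Z1 = {Hold, Busy, Retry, Crit, Sync}; fixed.
Sat(EF ¬start) = {Hold, Busy, Retry, Crit, Sync}
Crit ∈ Sat(EF ¬start) = {Hold, Busy, Retry, Crit, Sync}, so the formula holds at Crit.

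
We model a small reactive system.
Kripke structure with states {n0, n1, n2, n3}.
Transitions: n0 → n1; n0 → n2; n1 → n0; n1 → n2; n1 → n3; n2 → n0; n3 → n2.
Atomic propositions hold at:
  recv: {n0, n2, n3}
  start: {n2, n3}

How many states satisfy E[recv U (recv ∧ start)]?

3

Sat(recv ∧ start) = {n2, n3}
E[recv U (recv ∧ start)]: least fixpoint, start Z0 = Sat((recv ∧ start)) = {n2, n3}, add states in Sat(recv) with some successor in Z. Z1 = {n0, n2, n3}; fixed.
Sat(E[recv U (recv ∧ start)]) = {n0, n2, n3}
|Sat(E[recv U (recv ∧ start)])| = |{n0, n2, n3}| = 3.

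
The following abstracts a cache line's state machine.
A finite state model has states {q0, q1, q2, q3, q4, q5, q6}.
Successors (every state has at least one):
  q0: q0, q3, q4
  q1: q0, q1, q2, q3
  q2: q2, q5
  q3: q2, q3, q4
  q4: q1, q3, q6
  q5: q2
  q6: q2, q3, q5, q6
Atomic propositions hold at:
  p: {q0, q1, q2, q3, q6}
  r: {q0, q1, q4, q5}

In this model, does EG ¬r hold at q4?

No

Sat(¬r) = {q2, q3, q6}
EG ¬r: greatest fixpoint, start Z0 = {q2, q3, q6}, keep only states in Sat with some successor in Z. Already a fixed point.
Sat(EG ¬r) = {q2, q3, q6}
q4 ∉ Sat(EG ¬r) = {q2, q3, q6}, so the formula does not hold at q4.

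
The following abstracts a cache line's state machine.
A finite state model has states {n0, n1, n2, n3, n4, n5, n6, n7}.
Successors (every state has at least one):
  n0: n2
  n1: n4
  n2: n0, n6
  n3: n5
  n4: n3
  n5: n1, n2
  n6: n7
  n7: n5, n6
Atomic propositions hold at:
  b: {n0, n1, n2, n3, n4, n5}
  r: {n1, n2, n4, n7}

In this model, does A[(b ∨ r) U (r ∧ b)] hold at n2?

Sat(b ∨ r) = {n0, n1, n2, n3, n4, n5, n7}
Sat(r ∧ b) = {n1, n2, n4}
A[(b ∨ r) U (r ∧ b)]: least fixpoint, start Z0 = Sat((r ∧ b)) = {n1, n2, n4}, add states in Sat(b ∨ r) with every successor in Z. Z1 = {n0, n1, n2, n4, n5}; Z2 = {n0, n1, n2, n3, n4, n5}; fixed.
Sat(A[(b ∨ r) U (r ∧ b)]) = {n0, n1, n2, n3, n4, n5}
n2 ∈ Sat(A[(b ∨ r) U (r ∧ b)]) = {n0, n1, n2, n3, n4, n5}, so the formula holds at n2.

Yes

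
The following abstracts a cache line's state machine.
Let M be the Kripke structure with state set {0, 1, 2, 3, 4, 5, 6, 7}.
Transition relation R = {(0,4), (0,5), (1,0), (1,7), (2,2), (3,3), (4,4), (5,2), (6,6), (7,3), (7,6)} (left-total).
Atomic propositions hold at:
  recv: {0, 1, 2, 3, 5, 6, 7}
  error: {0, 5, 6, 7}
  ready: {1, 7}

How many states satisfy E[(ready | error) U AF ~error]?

Sat(ready | error) = {0, 1, 5, 6, 7}
Sat(~error) = {1, 2, 3, 4}
AF ~error: least fixpoint, start Z0 = {1, 2, 3, 4}, add states with every successor in Z. Z1 = {1, 2, 3, 4, 5}; Z2 = {0, 1, 2, 3, 4, 5}; fixed.
Sat(AF ~error) = {0, 1, 2, 3, 4, 5}
E[(ready | error) U AF ~error]: least fixpoint, start Z0 = Sat(AF ~error) = {0, 1, 2, 3, 4, 5}, add states in Sat(ready | error) with some successor in Z. Z1 = {0, 1, 2, 3, 4, 5, 7}; fixed.
Sat(E[(ready | error) U AF ~error]) = {0, 1, 2, 3, 4, 5, 7}
|Sat(E[(ready | error) U AF ~error])| = |{0, 1, 2, 3, 4, 5, 7}| = 7.

7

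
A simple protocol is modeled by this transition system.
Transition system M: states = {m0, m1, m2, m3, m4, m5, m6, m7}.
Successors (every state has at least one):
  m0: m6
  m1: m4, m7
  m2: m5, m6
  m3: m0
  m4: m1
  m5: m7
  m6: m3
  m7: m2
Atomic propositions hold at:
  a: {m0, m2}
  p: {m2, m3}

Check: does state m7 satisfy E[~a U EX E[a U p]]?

Sat(~a) = {m1, m3, m4, m5, m6, m7}
E[a U p]: least fixpoint, start Z0 = Sat(p) = {m2, m3}, add states in Sat(a) with some successor in Z. Already a fixed point.
Sat(E[a U p]) = {m2, m3}
Sat(EX E[a U p]) = {s : some successor in {m2, m3}} = {m6, m7}
E[~a U EX E[a U p]]: least fixpoint, start Z0 = Sat(EX E[a U p]) = {m6, m7}, add states in Sat(~a) with some successor in Z. Z1 = {m1, m5, m6, m7}; Z2 = {m1, m4, m5, m6, m7}; fixed.
Sat(E[~a U EX E[a U p]]) = {m1, m4, m5, m6, m7}
m7 ∈ Sat(E[~a U EX E[a U p]]) = {m1, m4, m5, m6, m7}, so the formula holds at m7.

Yes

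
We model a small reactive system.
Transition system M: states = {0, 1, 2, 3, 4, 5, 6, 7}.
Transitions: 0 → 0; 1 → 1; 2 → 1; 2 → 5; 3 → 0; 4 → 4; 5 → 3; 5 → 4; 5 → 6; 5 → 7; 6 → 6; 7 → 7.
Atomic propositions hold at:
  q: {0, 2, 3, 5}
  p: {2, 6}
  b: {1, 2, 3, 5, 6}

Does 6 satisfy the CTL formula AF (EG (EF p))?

Yes

EF p: least fixpoint, start Z0 = {2, 6}, add states with some successor in Z. Z1 = {2, 5, 6}; fixed.
Sat(EF p) = {2, 5, 6}
EG (EF p): greatest fixpoint, start Z0 = {2, 5, 6}, keep only states in Sat with some successor in Z. Already a fixed point.
Sat(EG (EF p)) = {2, 5, 6}
AF (EG (EF p)): least fixpoint, start Z0 = {2, 5, 6}, add states with every successor in Z. Already a fixed point.
Sat(AF (EG (EF p))) = {2, 5, 6}
6 ∈ Sat(AF (EG (EF p))) = {2, 5, 6}, so the formula holds at 6.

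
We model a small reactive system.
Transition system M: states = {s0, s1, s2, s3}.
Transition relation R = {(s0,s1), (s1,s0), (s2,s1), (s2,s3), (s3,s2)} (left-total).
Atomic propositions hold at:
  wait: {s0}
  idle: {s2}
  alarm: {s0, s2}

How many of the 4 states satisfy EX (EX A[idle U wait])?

A[idle U wait]: least fixpoint, start Z0 = Sat(wait) = {s0}, add states in Sat(idle) with every successor in Z. Already a fixed point.
Sat(A[idle U wait]) = {s0}
Sat(EX A[idle U wait]) = {s : some successor in {s0}} = {s1}
Sat(EX (EX A[idle U wait])) = {s : some successor in {s1}} = {s0, s2}
|Sat(EX (EX A[idle U wait]))| = |{s0, s2}| = 2.

2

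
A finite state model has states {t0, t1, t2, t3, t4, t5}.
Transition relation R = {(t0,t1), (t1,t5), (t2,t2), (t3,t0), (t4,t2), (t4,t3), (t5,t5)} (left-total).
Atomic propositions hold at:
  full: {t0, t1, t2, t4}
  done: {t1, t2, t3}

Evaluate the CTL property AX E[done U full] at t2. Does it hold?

Yes

E[done U full]: least fixpoint, start Z0 = Sat(full) = {t0, t1, t2, t4}, add states in Sat(done) with some successor in Z. Z1 = {t0, t1, t2, t3, t4}; fixed.
Sat(E[done U full]) = {t0, t1, t2, t3, t4}
Sat(AX E[done U full]) = {s : every successor in {t0, t1, t2, t3, t4}} = {t0, t2, t3, t4}
t2 ∈ Sat(AX E[done U full]) = {t0, t2, t3, t4}, so the formula holds at t2.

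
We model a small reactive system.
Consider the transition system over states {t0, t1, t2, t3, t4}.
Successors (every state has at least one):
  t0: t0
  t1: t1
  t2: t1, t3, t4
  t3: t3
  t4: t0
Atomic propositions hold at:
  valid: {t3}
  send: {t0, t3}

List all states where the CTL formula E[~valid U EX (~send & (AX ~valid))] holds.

{t1, t2}

Sat(~valid) = {t0, t1, t2, t4}
Sat(~send) = {t1, t2, t4}
Sat(AX ~valid) = {s : every successor in {t0, t1, t2, t4}} = {t0, t1, t4}
Sat(~send & (AX ~valid)) = {t1, t4}
Sat(EX (~send & (AX ~valid))) = {s : some successor in {t1, t4}} = {t1, t2}
E[~valid U EX (~send & (AX ~valid))]: least fixpoint, start Z0 = Sat(EX (~send & (AX ~valid))) = {t1, t2}, add states in Sat(~valid) with some successor in Z. Already a fixed point.
Sat(E[~valid U EX (~send & (AX ~valid))]) = {t1, t2}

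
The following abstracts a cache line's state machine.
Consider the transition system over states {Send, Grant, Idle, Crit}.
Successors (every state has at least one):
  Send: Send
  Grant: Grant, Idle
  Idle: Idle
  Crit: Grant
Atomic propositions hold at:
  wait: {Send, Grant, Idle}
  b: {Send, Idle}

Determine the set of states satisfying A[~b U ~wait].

{Crit}

Sat(~b) = {Grant, Crit}
Sat(~wait) = {Crit}
A[~b U ~wait]: least fixpoint, start Z0 = Sat(~wait) = {Crit}, add states in Sat(~b) with every successor in Z. Already a fixed point.
Sat(A[~b U ~wait]) = {Crit}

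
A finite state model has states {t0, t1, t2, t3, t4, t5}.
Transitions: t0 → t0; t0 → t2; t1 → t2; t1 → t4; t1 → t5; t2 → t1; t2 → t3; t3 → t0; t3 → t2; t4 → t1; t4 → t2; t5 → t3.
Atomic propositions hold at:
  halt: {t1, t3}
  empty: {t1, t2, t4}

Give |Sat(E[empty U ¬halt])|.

Sat(¬halt) = {t0, t2, t4, t5}
E[empty U ¬halt]: least fixpoint, start Z0 = Sat(¬halt) = {t0, t2, t4, t5}, add states in Sat(empty) with some successor in Z. Z1 = {t0, t1, t2, t4, t5}; fixed.
Sat(E[empty U ¬halt]) = {t0, t1, t2, t4, t5}
|Sat(E[empty U ¬halt])| = |{t0, t1, t2, t4, t5}| = 5.

5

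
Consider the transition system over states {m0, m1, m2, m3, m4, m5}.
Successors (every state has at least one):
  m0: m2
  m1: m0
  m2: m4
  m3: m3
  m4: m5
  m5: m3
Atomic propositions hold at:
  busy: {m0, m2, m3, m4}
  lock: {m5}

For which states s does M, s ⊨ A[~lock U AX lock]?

{m0, m1, m2, m4}

Sat(~lock) = {m0, m1, m2, m3, m4}
Sat(AX lock) = {s : every successor in {m5}} = {m4}
A[~lock U AX lock]: least fixpoint, start Z0 = Sat(AX lock) = {m4}, add states in Sat(~lock) with every successor in Z. Z1 = {m2, m4}; Z2 = {m0, m2, m4}; Z3 = {m0, m1, m2, m4}; fixed.
Sat(A[~lock U AX lock]) = {m0, m1, m2, m4}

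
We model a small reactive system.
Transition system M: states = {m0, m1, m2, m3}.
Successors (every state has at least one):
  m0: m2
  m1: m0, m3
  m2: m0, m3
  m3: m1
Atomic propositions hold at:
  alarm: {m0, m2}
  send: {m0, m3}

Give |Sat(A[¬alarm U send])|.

3

Sat(¬alarm) = {m1, m3}
A[¬alarm U send]: least fixpoint, start Z0 = Sat(send) = {m0, m3}, add states in Sat(¬alarm) with every successor in Z. Z1 = {m0, m1, m3}; fixed.
Sat(A[¬alarm U send]) = {m0, m1, m3}
|Sat(A[¬alarm U send])| = |{m0, m1, m3}| = 3.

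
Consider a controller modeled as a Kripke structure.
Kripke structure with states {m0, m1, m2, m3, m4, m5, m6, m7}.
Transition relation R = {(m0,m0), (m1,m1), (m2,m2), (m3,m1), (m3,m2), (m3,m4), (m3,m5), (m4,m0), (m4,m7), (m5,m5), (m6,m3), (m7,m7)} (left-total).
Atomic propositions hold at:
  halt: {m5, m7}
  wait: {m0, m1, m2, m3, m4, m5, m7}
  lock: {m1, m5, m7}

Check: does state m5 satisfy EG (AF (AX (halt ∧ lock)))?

Sat(halt ∧ lock) = {m5, m7}
Sat(AX (halt ∧ lock)) = {s : every successor in {m5, m7}} = {m5, m7}
AF (AX (halt ∧ lock)): least fixpoint, start Z0 = {m5, m7}, add states with every successor in Z. Already a fixed point.
Sat(AF (AX (halt ∧ lock))) = {m5, m7}
EG (AF (AX (halt ∧ lock))): greatest fixpoint, start Z0 = {m5, m7}, keep only states in Sat with some successor in Z. Already a fixed point.
Sat(EG (AF (AX (halt ∧ lock)))) = {m5, m7}
m5 ∈ Sat(EG (AF (AX (halt ∧ lock)))) = {m5, m7}, so the formula holds at m5.

Yes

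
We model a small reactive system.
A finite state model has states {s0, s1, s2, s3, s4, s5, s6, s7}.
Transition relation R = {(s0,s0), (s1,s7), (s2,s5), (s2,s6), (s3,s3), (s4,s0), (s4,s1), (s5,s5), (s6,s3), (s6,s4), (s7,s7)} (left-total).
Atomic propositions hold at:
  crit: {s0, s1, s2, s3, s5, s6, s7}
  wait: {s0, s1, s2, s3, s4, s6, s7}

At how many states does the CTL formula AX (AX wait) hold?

Sat(AX wait) = {s : every successor in {s0, s1, s2, s3, s4, s6, s7}} = {s0, s1, s3, s4, s6, s7}
Sat(AX (AX wait)) = {s : every successor in {s0, s1, s3, s4, s6, s7}} = {s0, s1, s3, s4, s6, s7}
|Sat(AX (AX wait))| = |{s0, s1, s3, s4, s6, s7}| = 6.

6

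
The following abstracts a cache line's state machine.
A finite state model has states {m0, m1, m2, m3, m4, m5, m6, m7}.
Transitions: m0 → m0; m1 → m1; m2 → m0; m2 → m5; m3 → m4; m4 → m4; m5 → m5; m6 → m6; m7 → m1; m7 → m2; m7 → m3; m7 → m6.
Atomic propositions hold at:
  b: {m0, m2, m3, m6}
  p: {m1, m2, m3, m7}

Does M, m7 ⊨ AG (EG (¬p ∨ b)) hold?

No

Sat(¬p) = {m0, m4, m5, m6}
Sat(¬p ∨ b) = {m0, m2, m3, m4, m5, m6}
EG (¬p ∨ b): greatest fixpoint, start Z0 = {m0, m2, m3, m4, m5, m6}, keep only states in Sat with some successor in Z. Already a fixed point.
Sat(EG (¬p ∨ b)) = {m0, m2, m3, m4, m5, m6}
AG (EG (¬p ∨ b)): greatest fixpoint, start Z0 = {m0, m2, m3, m4, m5, m6}, keep only states in Sat with every successor in Z. Already a fixed point.
Sat(AG (EG (¬p ∨ b))) = {m0, m2, m3, m4, m5, m6}
m7 ∉ Sat(AG (EG (¬p ∨ b))) = {m0, m2, m3, m4, m5, m6}, so the formula does not hold at m7.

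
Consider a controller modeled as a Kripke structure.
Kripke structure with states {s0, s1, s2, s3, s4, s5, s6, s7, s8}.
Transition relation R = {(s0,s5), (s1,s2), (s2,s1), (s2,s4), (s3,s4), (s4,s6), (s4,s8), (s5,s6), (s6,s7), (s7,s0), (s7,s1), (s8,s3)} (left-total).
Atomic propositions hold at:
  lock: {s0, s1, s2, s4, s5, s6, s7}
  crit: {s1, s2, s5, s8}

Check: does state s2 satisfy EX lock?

Sat(EX lock) = {s : some successor in {s0, s1, s2, s4, s5, s6, s7}} = {s0, s1, s2, s3, s4, s5, s6, s7}
s2 ∈ Sat(EX lock) = {s0, s1, s2, s3, s4, s5, s6, s7}, so the formula holds at s2.

Yes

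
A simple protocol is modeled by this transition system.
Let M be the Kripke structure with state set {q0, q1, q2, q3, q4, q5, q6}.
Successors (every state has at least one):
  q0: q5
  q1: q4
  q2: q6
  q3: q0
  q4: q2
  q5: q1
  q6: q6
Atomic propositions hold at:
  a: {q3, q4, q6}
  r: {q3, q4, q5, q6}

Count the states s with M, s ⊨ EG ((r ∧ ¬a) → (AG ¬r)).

Sat(¬a) = {q0, q1, q2, q5}
Sat(r ∧ ¬a) = {q5}
Sat(¬r) = {q0, q1, q2}
AG ¬r: greatest fixpoint, start Z0 = {q0, q1, q2}, keep only states in Sat with every successor in Z. Z1 = ∅; fixed.
Sat(AG ¬r) = ∅
Sat((r ∧ ¬a) → (AG ¬r)) = {q0, q1, q2, q3, q4, q6}
EG ((r ∧ ¬a) → (AG ¬r)): greatest fixpoint, start Z0 = {q0, q1, q2, q3, q4, q6}, keep only states in Sat with some successor in Z. Z1 = {q1, q2, q3, q4, q6}; Z2 = {q1, q2, q4, q6}; fixed.
Sat(EG ((r ∧ ¬a) → (AG ¬r))) = {q1, q2, q4, q6}
|Sat(EG ((r ∧ ¬a) → (AG ¬r)))| = |{q1, q2, q4, q6}| = 4.

4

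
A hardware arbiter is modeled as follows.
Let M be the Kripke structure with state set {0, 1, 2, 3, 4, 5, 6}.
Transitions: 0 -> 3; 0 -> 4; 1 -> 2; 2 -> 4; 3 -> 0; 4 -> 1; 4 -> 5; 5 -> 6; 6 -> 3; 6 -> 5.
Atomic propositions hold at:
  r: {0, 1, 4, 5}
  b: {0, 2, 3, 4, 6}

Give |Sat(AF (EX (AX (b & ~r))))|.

5

Sat(~r) = {2, 3, 6}
Sat(b & ~r) = {2, 3, 6}
Sat(AX (b & ~r)) = {s : every successor in {2, 3, 6}} = {1, 5}
Sat(EX (AX (b & ~r))) = {s : some successor in {1, 5}} = {4, 6}
AF (EX (AX (b & ~r))): least fixpoint, start Z0 = {4, 6}, add states with every successor in Z. Z1 = {2, 4, 5, 6}; Z2 = {1, 2, 4, 5, 6}; fixed.
Sat(AF (EX (AX (b & ~r)))) = {1, 2, 4, 5, 6}
|Sat(AF (EX (AX (b & ~r))))| = |{1, 2, 4, 5, 6}| = 5.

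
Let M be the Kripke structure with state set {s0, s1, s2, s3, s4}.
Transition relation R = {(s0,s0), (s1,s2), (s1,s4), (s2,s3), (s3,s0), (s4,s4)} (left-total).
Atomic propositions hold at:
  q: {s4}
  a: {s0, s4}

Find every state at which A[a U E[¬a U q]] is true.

Sat(¬a) = {s1, s2, s3}
E[¬a U q]: least fixpoint, start Z0 = Sat(q) = {s4}, add states in Sat(¬a) with some successor in Z. Z1 = {s1, s4}; fixed.
Sat(E[¬a U q]) = {s1, s4}
A[a U E[¬a U q]]: least fixpoint, start Z0 = Sat(E[¬a U q]) = {s1, s4}, add states in Sat(a) with every successor in Z. Already a fixed point.
Sat(A[a U E[¬a U q]]) = {s1, s4}

{s1, s4}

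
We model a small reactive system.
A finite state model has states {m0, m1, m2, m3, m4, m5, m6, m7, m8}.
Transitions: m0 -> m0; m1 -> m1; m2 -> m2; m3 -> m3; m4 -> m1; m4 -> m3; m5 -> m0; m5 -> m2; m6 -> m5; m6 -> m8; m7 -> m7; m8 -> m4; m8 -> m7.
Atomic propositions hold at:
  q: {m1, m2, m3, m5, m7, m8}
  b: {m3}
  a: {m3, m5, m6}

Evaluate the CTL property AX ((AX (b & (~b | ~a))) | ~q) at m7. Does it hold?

Sat(~b) = {m0, m1, m2, m4, m5, m6, m7, m8}
Sat(~a) = {m0, m1, m2, m4, m7, m8}
Sat(~b | ~a) = {m0, m1, m2, m4, m5, m6, m7, m8}
Sat(b & (~b | ~a)) = ∅
Sat(AX (b & (~b | ~a))) = {s : every successor in ∅} = ∅
Sat(~q) = {m0, m4, m6}
Sat((AX (b & (~b | ~a))) | ~q) = {m0, m4, m6}
Sat(AX ((AX (b & (~b | ~a))) | ~q)) = {s : every successor in {m0, m4, m6}} = {m0}
m7 ∉ Sat(AX ((AX (b & (~b | ~a))) | ~q)) = {m0}, so the formula does not hold at m7.

No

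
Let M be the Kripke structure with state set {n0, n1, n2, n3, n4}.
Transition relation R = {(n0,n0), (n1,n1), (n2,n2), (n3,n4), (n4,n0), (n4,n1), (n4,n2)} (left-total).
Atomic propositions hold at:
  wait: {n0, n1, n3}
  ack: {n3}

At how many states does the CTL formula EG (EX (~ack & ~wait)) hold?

Sat(~ack) = {n0, n1, n2, n4}
Sat(~wait) = {n2, n4}
Sat(~ack & ~wait) = {n2, n4}
Sat(EX (~ack & ~wait)) = {s : some successor in {n2, n4}} = {n2, n3, n4}
EG (EX (~ack & ~wait)): greatest fixpoint, start Z0 = {n2, n3, n4}, keep only states in Sat with some successor in Z. Already a fixed point.
Sat(EG (EX (~ack & ~wait))) = {n2, n3, n4}
|Sat(EG (EX (~ack & ~wait)))| = |{n2, n3, n4}| = 3.

3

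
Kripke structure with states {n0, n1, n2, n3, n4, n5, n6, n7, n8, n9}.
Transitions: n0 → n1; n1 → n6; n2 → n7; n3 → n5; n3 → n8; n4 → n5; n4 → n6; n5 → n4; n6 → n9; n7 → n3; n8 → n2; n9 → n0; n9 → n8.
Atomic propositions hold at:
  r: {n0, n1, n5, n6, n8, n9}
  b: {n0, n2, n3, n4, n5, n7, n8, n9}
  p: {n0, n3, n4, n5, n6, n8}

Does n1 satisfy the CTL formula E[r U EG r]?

EG r: greatest fixpoint, start Z0 = {n0, n1, n5, n6, n8, n9}, keep only states in Sat with some successor in Z. Z1 = {n0, n1, n6, n9}; fixed.
Sat(EG r) = {n0, n1, n6, n9}
E[r U EG r]: least fixpoint, start Z0 = Sat(EG r) = {n0, n1, n6, n9}, add states in Sat(r) with some successor in Z. Already a fixed point.
Sat(E[r U EG r]) = {n0, n1, n6, n9}
n1 ∈ Sat(E[r U EG r]) = {n0, n1, n6, n9}, so the formula holds at n1.

Yes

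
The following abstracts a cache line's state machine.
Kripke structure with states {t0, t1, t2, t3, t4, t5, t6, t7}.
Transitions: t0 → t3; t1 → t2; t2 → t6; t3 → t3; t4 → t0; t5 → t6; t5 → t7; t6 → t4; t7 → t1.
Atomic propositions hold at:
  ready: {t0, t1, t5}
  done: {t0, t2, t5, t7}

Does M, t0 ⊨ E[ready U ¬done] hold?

Yes

Sat(¬done) = {t1, t3, t4, t6}
E[ready U ¬done]: least fixpoint, start Z0 = Sat(¬done) = {t1, t3, t4, t6}, add states in Sat(ready) with some successor in Z. Z1 = {t0, t1, t3, t4, t5, t6}; fixed.
Sat(E[ready U ¬done]) = {t0, t1, t3, t4, t5, t6}
t0 ∈ Sat(E[ready U ¬done]) = {t0, t1, t3, t4, t5, t6}, so the formula holds at t0.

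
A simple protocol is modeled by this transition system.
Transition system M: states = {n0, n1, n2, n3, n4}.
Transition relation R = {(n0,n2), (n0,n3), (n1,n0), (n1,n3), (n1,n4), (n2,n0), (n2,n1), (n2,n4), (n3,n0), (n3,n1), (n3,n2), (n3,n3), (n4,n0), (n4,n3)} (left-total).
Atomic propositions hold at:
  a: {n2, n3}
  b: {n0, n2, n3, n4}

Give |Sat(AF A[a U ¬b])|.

Sat(¬b) = {n1}
A[a U ¬b]: least fixpoint, start Z0 = Sat(¬b) = {n1}, add states in Sat(a) with every successor in Z. Already a fixed point.
Sat(A[a U ¬b]) = {n1}
AF A[a U ¬b]: least fixpoint, start Z0 = {n1}, add states with every successor in Z. Already a fixed point.
Sat(AF A[a U ¬b]) = {n1}
|Sat(AF A[a U ¬b])| = |{n1}| = 1.

1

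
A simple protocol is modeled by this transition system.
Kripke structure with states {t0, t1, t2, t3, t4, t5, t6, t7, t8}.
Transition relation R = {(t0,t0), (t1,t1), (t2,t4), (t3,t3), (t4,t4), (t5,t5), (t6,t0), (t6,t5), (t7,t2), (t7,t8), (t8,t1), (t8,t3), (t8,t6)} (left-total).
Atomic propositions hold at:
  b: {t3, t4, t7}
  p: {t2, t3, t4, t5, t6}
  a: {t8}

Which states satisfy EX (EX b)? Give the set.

{t2, t3, t4, t7, t8}

Sat(EX b) = {s : some successor in {t3, t4, t7}} = {t2, t3, t4, t8}
Sat(EX (EX b)) = {s : some successor in {t2, t3, t4, t8}} = {t2, t3, t4, t7, t8}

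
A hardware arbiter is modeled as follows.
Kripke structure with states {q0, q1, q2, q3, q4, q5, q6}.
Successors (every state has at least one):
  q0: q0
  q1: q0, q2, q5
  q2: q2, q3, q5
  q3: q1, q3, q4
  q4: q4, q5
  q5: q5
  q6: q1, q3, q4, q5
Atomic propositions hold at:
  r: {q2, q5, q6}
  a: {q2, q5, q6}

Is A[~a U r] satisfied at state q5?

Sat(~a) = {q0, q1, q3, q4}
A[~a U r]: least fixpoint, start Z0 = Sat(r) = {q2, q5, q6}, add states in Sat(~a) with every successor in Z. Already a fixed point.
Sat(A[~a U r]) = {q2, q5, q6}
q5 ∈ Sat(A[~a U r]) = {q2, q5, q6}, so the formula holds at q5.

Yes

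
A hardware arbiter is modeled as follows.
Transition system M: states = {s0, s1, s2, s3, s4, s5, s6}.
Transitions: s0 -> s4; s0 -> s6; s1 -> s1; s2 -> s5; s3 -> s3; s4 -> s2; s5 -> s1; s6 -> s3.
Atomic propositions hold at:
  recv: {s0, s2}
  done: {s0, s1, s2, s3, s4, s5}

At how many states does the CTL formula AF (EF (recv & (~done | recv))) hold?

Sat(~done) = {s6}
Sat(~done | recv) = {s0, s2, s6}
Sat(recv & (~done | recv)) = {s0, s2}
EF (recv & (~done | recv)): least fixpoint, start Z0 = {s0, s2}, add states with some successor in Z. Z1 = {s0, s2, s4}; fixed.
Sat(EF (recv & (~done | recv))) = {s0, s2, s4}
AF (EF (recv & (~done | recv))): least fixpoint, start Z0 = {s0, s2, s4}, add states with every successor in Z. Already a fixed point.
Sat(AF (EF (recv & (~done | recv)))) = {s0, s2, s4}
|Sat(AF (EF (recv & (~done | recv))))| = |{s0, s2, s4}| = 3.

3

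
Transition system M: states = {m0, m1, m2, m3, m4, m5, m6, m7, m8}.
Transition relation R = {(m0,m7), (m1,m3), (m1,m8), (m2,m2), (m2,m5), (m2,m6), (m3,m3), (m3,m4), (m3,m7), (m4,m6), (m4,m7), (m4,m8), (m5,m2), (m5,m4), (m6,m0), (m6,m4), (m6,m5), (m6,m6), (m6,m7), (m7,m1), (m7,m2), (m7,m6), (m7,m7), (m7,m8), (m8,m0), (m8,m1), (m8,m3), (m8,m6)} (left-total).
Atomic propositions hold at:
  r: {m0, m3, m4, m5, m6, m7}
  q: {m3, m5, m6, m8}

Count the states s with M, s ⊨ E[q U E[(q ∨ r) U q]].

Sat(q ∨ r) = {m0, m3, m4, m5, m6, m7, m8}
E[(q ∨ r) U q]: least fixpoint, start Z0 = Sat(q) = {m3, m5, m6, m8}, add states in Sat(q ∨ r) with some successor in Z. Z1 = {m3, m4, m5, m6, m7, m8}; Z2 = {m0, m3, m4, m5, m6, m7, m8}; fixed.
Sat(E[(q ∨ r) U q]) = {m0, m3, m4, m5, m6, m7, m8}
E[q U E[(q ∨ r) U q]]: least fixpoint, start Z0 = Sat(E[(q ∨ r) U q]) = {m0, m3, m4, m5, m6, m7, m8}, add states in Sat(q) with some successor in Z. Already a fixed point.
Sat(E[q U E[(q ∨ r) U q]]) = {m0, m3, m4, m5, m6, m7, m8}
|Sat(E[q U E[(q ∨ r) U q]])| = |{m0, m3, m4, m5, m6, m7, m8}| = 7.

7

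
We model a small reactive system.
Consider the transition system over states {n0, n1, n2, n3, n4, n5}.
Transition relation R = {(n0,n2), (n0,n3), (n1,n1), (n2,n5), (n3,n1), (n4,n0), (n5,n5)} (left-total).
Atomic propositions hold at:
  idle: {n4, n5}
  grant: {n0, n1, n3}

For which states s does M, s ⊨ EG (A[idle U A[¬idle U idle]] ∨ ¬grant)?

Sat(¬idle) = {n0, n1, n2, n3}
A[¬idle U idle]: least fixpoint, start Z0 = Sat(idle) = {n4, n5}, add states in Sat(¬idle) with every successor in Z. Z1 = {n2, n4, n5}; fixed.
Sat(A[¬idle U idle]) = {n2, n4, n5}
A[idle U A[¬idle U idle]]: least fixpoint, start Z0 = Sat(A[¬idle U idle]) = {n2, n4, n5}, add states in Sat(idle) with every successor in Z. Already a fixed point.
Sat(A[idle U A[¬idle U idle]]) = {n2, n4, n5}
Sat(¬grant) = {n2, n4, n5}
Sat(A[idle U A[¬idle U idle]] ∨ ¬grant) = {n2, n4, n5}
EG (A[idle U A[¬idle U idle]] ∨ ¬grant): greatest fixpoint, start Z0 = {n2, n4, n5}, keep only states in Sat with some successor in Z. Z1 = {n2, n5}; fixed.
Sat(EG (A[idle U A[¬idle U idle]] ∨ ¬grant)) = {n2, n5}

{n2, n5}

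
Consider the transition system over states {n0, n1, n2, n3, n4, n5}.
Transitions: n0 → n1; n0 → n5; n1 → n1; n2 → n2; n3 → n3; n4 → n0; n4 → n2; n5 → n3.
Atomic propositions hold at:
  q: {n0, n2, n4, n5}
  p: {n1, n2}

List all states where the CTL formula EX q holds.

{n0, n2, n4}

Sat(EX q) = {s : some successor in {n0, n2, n4, n5}} = {n0, n2, n4}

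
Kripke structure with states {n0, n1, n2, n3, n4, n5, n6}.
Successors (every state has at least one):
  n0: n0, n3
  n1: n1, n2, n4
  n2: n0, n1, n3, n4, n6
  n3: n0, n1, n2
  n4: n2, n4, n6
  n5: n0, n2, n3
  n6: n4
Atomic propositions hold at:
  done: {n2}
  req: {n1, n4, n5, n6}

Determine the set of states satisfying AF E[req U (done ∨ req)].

{n1, n2, n4, n5, n6}

Sat(done ∨ req) = {n1, n2, n4, n5, n6}
E[req U (done ∨ req)]: least fixpoint, start Z0 = Sat((done ∨ req)) = {n1, n2, n4, n5, n6}, add states in Sat(req) with some successor in Z. Already a fixed point.
Sat(E[req U (done ∨ req)]) = {n1, n2, n4, n5, n6}
AF E[req U (done ∨ req)]: least fixpoint, start Z0 = {n1, n2, n4, n5, n6}, add states with every successor in Z. Already a fixed point.
Sat(AF E[req U (done ∨ req)]) = {n1, n2, n4, n5, n6}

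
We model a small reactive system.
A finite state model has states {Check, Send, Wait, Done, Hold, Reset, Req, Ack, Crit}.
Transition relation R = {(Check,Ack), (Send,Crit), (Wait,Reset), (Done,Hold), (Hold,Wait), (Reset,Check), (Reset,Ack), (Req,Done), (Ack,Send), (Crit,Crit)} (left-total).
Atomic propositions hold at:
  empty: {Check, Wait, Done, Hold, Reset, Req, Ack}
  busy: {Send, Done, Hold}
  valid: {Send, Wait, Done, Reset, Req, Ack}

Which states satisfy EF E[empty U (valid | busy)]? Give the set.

Sat(valid | busy) = {Send, Wait, Done, Hold, Reset, Req, Ack}
E[empty U (valid | busy)]: least fixpoint, start Z0 = Sat((valid | busy)) = {Send, Wait, Done, Hold, Reset, Req, Ack}, add states in Sat(empty) with some successor in Z. Z1 = {Check, Send, Wait, Done, Hold, Reset, Req, Ack}; fixed.
Sat(E[empty U (valid | busy)]) = {Check, Send, Wait, Done, Hold, Reset, Req, Ack}
EF E[empty U (valid | busy)]: least fixpoint, start Z0 = {Check, Send, Wait, Done, Hold, Reset, Req, Ack}, add states with some successor in Z. Already a fixed point.
Sat(EF E[empty U (valid | busy)]) = {Check, Send, Wait, Done, Hold, Reset, Req, Ack}

{Check, Send, Wait, Done, Hold, Reset, Req, Ack}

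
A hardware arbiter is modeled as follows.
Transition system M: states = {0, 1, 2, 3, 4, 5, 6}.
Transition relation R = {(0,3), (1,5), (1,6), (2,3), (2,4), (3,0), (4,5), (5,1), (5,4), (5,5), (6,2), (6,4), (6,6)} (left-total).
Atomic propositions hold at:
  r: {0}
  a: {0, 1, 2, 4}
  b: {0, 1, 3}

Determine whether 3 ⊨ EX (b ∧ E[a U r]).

Yes

E[a U r]: least fixpoint, start Z0 = Sat(r) = {0}, add states in Sat(a) with some successor in Z. Already a fixed point.
Sat(E[a U r]) = {0}
Sat(b ∧ E[a U r]) = {0}
Sat(EX (b ∧ E[a U r])) = {s : some successor in {0}} = {3}
3 ∈ Sat(EX (b ∧ E[a U r])) = {3}, so the formula holds at 3.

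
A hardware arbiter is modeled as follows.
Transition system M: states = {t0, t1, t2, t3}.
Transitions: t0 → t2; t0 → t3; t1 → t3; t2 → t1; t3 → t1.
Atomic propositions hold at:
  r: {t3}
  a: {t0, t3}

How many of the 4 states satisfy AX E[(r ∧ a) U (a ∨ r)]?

Sat(r ∧ a) = {t3}
Sat(a ∨ r) = {t0, t3}
E[(r ∧ a) U (a ∨ r)]: least fixpoint, start Z0 = Sat((a ∨ r)) = {t0, t3}, add states in Sat(r ∧ a) with some successor in Z. Already a fixed point.
Sat(E[(r ∧ a) U (a ∨ r)]) = {t0, t3}
Sat(AX E[(r ∧ a) U (a ∨ r)]) = {s : every successor in {t0, t3}} = {t1}
|Sat(AX E[(r ∧ a) U (a ∨ r)])| = |{t1}| = 1.

1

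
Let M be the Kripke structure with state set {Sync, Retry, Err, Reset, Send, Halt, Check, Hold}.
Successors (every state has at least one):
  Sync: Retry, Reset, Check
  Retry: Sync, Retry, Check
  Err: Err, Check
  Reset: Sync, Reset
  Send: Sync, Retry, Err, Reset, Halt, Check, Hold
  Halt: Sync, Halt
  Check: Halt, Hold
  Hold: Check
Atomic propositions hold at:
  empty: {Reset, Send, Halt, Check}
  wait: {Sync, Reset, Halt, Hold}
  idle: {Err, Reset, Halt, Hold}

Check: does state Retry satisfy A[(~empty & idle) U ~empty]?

Yes

Sat(~empty) = {Sync, Retry, Err, Hold}
Sat(~empty & idle) = {Err, Hold}
A[(~empty & idle) U ~empty]: least fixpoint, start Z0 = Sat(~empty) = {Sync, Retry, Err, Hold}, add states in Sat(~empty & idle) with every successor in Z. Already a fixed point.
Sat(A[(~empty & idle) U ~empty]) = {Sync, Retry, Err, Hold}
Retry ∈ Sat(A[(~empty & idle) U ~empty]) = {Sync, Retry, Err, Hold}, so the formula holds at Retry.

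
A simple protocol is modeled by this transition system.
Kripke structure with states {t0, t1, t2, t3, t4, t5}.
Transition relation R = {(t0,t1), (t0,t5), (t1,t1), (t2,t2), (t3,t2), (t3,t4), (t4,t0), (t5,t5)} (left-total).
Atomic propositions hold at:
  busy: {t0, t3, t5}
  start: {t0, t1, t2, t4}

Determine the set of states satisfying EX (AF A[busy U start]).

{t0, t1, t2, t3, t4}

A[busy U start]: least fixpoint, start Z0 = Sat(start) = {t0, t1, t2, t4}, add states in Sat(busy) with every successor in Z. Z1 = {t0, t1, t2, t3, t4}; fixed.
Sat(A[busy U start]) = {t0, t1, t2, t3, t4}
AF A[busy U start]: least fixpoint, start Z0 = {t0, t1, t2, t3, t4}, add states with every successor in Z. Already a fixed point.
Sat(AF A[busy U start]) = {t0, t1, t2, t3, t4}
Sat(EX (AF A[busy U start])) = {s : some successor in {t0, t1, t2, t3, t4}} = {t0, t1, t2, t3, t4}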